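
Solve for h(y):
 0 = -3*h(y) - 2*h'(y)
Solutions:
 h(y) = C1*exp(-3*y/2)


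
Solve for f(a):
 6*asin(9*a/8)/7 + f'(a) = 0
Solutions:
 f(a) = C1 - 6*a*asin(9*a/8)/7 - 2*sqrt(64 - 81*a^2)/21


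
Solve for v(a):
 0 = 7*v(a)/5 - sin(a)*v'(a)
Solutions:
 v(a) = C1*(cos(a) - 1)^(7/10)/(cos(a) + 1)^(7/10)


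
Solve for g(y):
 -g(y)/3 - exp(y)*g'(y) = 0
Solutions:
 g(y) = C1*exp(exp(-y)/3)


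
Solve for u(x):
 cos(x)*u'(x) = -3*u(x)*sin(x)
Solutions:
 u(x) = C1*cos(x)^3


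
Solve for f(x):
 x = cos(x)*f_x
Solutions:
 f(x) = C1 + Integral(x/cos(x), x)


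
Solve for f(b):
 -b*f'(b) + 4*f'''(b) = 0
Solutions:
 f(b) = C1 + Integral(C2*airyai(2^(1/3)*b/2) + C3*airybi(2^(1/3)*b/2), b)


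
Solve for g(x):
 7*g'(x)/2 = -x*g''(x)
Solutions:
 g(x) = C1 + C2/x^(5/2)


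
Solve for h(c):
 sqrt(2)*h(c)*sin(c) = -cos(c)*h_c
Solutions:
 h(c) = C1*cos(c)^(sqrt(2))


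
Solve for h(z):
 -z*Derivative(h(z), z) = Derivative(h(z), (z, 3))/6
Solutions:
 h(z) = C1 + Integral(C2*airyai(-6^(1/3)*z) + C3*airybi(-6^(1/3)*z), z)


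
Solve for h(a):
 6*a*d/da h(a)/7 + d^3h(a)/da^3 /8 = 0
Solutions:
 h(a) = C1 + Integral(C2*airyai(-2*6^(1/3)*7^(2/3)*a/7) + C3*airybi(-2*6^(1/3)*7^(2/3)*a/7), a)


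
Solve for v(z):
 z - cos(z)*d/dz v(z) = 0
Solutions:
 v(z) = C1 + Integral(z/cos(z), z)


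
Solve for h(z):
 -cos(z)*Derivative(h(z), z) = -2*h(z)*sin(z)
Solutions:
 h(z) = C1/cos(z)^2


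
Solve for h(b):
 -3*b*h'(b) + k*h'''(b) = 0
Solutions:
 h(b) = C1 + Integral(C2*airyai(3^(1/3)*b*(1/k)^(1/3)) + C3*airybi(3^(1/3)*b*(1/k)^(1/3)), b)


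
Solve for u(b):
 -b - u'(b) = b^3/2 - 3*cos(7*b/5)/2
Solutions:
 u(b) = C1 - b^4/8 - b^2/2 + 15*sin(7*b/5)/14


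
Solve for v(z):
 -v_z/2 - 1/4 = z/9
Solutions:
 v(z) = C1 - z^2/9 - z/2


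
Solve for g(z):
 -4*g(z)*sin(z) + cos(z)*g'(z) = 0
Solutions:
 g(z) = C1/cos(z)^4


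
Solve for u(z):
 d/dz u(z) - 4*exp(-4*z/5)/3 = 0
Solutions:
 u(z) = C1 - 5*exp(-4*z/5)/3


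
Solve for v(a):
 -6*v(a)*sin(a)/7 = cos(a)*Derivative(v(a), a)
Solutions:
 v(a) = C1*cos(a)^(6/7)


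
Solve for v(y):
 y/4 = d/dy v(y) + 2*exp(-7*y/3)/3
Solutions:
 v(y) = C1 + y^2/8 + 2*exp(-7*y/3)/7


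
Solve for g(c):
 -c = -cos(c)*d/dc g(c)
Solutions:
 g(c) = C1 + Integral(c/cos(c), c)


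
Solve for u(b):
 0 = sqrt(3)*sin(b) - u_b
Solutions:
 u(b) = C1 - sqrt(3)*cos(b)


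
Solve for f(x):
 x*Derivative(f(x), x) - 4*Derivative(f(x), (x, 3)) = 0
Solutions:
 f(x) = C1 + Integral(C2*airyai(2^(1/3)*x/2) + C3*airybi(2^(1/3)*x/2), x)


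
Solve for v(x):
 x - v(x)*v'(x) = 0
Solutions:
 v(x) = -sqrt(C1 + x^2)
 v(x) = sqrt(C1 + x^2)


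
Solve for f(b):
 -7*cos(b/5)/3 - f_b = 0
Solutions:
 f(b) = C1 - 35*sin(b/5)/3


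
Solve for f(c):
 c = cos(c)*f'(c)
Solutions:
 f(c) = C1 + Integral(c/cos(c), c)


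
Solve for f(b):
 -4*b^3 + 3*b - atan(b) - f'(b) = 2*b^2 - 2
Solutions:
 f(b) = C1 - b^4 - 2*b^3/3 + 3*b^2/2 - b*atan(b) + 2*b + log(b^2 + 1)/2


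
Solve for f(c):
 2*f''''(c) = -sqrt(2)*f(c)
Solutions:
 f(c) = (C1*sin(2^(3/8)*c/2) + C2*cos(2^(3/8)*c/2))*exp(-2^(3/8)*c/2) + (C3*sin(2^(3/8)*c/2) + C4*cos(2^(3/8)*c/2))*exp(2^(3/8)*c/2)


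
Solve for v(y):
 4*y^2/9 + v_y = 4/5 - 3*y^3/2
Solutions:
 v(y) = C1 - 3*y^4/8 - 4*y^3/27 + 4*y/5


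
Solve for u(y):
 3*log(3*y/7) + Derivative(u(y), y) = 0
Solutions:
 u(y) = C1 - 3*y*log(y) + y*log(343/27) + 3*y


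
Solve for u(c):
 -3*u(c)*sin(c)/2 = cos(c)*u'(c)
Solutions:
 u(c) = C1*cos(c)^(3/2)


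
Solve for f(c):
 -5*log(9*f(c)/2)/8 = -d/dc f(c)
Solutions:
 8*Integral(1/(-log(_y) - 2*log(3) + log(2)), (_y, f(c)))/5 = C1 - c


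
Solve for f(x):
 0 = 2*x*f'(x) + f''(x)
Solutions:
 f(x) = C1 + C2*erf(x)


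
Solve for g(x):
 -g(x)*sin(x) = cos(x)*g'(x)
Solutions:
 g(x) = C1*cos(x)


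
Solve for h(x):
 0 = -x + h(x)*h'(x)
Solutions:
 h(x) = -sqrt(C1 + x^2)
 h(x) = sqrt(C1 + x^2)


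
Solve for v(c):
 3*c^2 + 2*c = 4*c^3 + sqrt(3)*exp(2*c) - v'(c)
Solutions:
 v(c) = C1 + c^4 - c^3 - c^2 + sqrt(3)*exp(2*c)/2


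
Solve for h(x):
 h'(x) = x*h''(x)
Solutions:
 h(x) = C1 + C2*x^2


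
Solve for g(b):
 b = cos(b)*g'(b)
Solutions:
 g(b) = C1 + Integral(b/cos(b), b)


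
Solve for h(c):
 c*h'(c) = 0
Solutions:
 h(c) = C1


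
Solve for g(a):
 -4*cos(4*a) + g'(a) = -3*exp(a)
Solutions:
 g(a) = C1 - 3*exp(a) + sin(4*a)


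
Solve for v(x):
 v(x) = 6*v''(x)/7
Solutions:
 v(x) = C1*exp(-sqrt(42)*x/6) + C2*exp(sqrt(42)*x/6)


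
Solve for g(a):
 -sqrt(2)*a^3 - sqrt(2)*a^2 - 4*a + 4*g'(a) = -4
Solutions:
 g(a) = C1 + sqrt(2)*a^4/16 + sqrt(2)*a^3/12 + a^2/2 - a


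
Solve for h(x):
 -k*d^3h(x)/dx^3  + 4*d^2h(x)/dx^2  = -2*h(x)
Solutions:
 h(x) = C1*exp(x*(-(sqrt(((27 + 64/k^2)^2 - 4096/k^4)/k^2) - 27/k - 64/k^3)^(1/3) + 4/k - 16/(k^2*(sqrt(((27 + 64/k^2)^2 - 4096/k^4)/k^2) - 27/k - 64/k^3)^(1/3)))/3) + C2*exp(x*((sqrt(((27 + 64/k^2)^2 - 4096/k^4)/k^2) - 27/k - 64/k^3)^(1/3) - sqrt(3)*I*(sqrt(((27 + 64/k^2)^2 - 4096/k^4)/k^2) - 27/k - 64/k^3)^(1/3) + 8/k - 64/(k^2*(-1 + sqrt(3)*I)*(sqrt(((27 + 64/k^2)^2 - 4096/k^4)/k^2) - 27/k - 64/k^3)^(1/3)))/6) + C3*exp(x*((sqrt(((27 + 64/k^2)^2 - 4096/k^4)/k^2) - 27/k - 64/k^3)^(1/3) + sqrt(3)*I*(sqrt(((27 + 64/k^2)^2 - 4096/k^4)/k^2) - 27/k - 64/k^3)^(1/3) + 8/k + 64/(k^2*(1 + sqrt(3)*I)*(sqrt(((27 + 64/k^2)^2 - 4096/k^4)/k^2) - 27/k - 64/k^3)^(1/3)))/6)


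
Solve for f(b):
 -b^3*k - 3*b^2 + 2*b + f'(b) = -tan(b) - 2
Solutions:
 f(b) = C1 + b^4*k/4 + b^3 - b^2 - 2*b + log(cos(b))


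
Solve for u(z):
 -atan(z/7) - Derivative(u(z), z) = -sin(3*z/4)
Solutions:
 u(z) = C1 - z*atan(z/7) + 7*log(z^2 + 49)/2 - 4*cos(3*z/4)/3


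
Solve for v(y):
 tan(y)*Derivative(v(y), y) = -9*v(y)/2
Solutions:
 v(y) = C1/sin(y)^(9/2)


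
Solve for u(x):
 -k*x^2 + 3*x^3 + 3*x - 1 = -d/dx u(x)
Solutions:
 u(x) = C1 + k*x^3/3 - 3*x^4/4 - 3*x^2/2 + x


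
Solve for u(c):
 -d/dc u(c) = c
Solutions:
 u(c) = C1 - c^2/2


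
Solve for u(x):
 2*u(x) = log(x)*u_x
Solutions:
 u(x) = C1*exp(2*li(x))


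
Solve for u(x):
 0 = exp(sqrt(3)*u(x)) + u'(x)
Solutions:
 u(x) = sqrt(3)*(2*log(1/(C1 + x)) - log(3))/6


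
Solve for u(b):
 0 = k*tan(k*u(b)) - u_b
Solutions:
 u(b) = Piecewise((-asin(exp(C1*k + b*k^2))/k + pi/k, Ne(k, 0)), (nan, True))
 u(b) = Piecewise((asin(exp(C1*k + b*k^2))/k, Ne(k, 0)), (nan, True))


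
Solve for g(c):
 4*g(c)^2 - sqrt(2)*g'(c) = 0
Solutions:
 g(c) = -1/(C1 + 2*sqrt(2)*c)


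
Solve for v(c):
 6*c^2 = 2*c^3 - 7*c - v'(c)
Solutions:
 v(c) = C1 + c^4/2 - 2*c^3 - 7*c^2/2


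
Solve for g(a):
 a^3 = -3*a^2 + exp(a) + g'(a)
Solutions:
 g(a) = C1 + a^4/4 + a^3 - exp(a)


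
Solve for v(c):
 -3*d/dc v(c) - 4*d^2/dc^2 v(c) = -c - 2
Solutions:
 v(c) = C1 + C2*exp(-3*c/4) + c^2/6 + 2*c/9


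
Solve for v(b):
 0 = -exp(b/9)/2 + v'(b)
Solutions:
 v(b) = C1 + 9*exp(b/9)/2


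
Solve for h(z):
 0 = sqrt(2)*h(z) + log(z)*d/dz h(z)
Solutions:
 h(z) = C1*exp(-sqrt(2)*li(z))


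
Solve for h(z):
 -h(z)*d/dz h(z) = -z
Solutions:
 h(z) = -sqrt(C1 + z^2)
 h(z) = sqrt(C1 + z^2)


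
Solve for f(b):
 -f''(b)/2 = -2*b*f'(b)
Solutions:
 f(b) = C1 + C2*erfi(sqrt(2)*b)


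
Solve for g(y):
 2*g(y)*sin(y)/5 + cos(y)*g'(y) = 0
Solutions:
 g(y) = C1*cos(y)^(2/5)


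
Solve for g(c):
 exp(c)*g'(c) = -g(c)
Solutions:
 g(c) = C1*exp(exp(-c))


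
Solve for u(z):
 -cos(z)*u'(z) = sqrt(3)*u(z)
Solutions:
 u(z) = C1*(sin(z) - 1)^(sqrt(3)/2)/(sin(z) + 1)^(sqrt(3)/2)


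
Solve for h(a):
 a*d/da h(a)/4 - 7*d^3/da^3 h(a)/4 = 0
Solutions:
 h(a) = C1 + Integral(C2*airyai(7^(2/3)*a/7) + C3*airybi(7^(2/3)*a/7), a)


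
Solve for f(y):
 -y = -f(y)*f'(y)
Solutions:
 f(y) = -sqrt(C1 + y^2)
 f(y) = sqrt(C1 + y^2)


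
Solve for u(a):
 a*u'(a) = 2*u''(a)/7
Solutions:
 u(a) = C1 + C2*erfi(sqrt(7)*a/2)


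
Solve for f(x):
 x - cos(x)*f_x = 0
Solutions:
 f(x) = C1 + Integral(x/cos(x), x)


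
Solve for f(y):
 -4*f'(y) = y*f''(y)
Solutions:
 f(y) = C1 + C2/y^3


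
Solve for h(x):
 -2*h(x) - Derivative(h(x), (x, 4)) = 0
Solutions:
 h(x) = (C1*sin(2^(3/4)*x/2) + C2*cos(2^(3/4)*x/2))*exp(-2^(3/4)*x/2) + (C3*sin(2^(3/4)*x/2) + C4*cos(2^(3/4)*x/2))*exp(2^(3/4)*x/2)


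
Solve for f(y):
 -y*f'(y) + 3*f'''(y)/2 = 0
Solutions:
 f(y) = C1 + Integral(C2*airyai(2^(1/3)*3^(2/3)*y/3) + C3*airybi(2^(1/3)*3^(2/3)*y/3), y)


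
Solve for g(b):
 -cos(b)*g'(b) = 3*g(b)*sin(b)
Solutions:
 g(b) = C1*cos(b)^3


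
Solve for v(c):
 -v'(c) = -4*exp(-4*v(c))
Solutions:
 v(c) = log(-I*(C1 + 16*c)^(1/4))
 v(c) = log(I*(C1 + 16*c)^(1/4))
 v(c) = log(-(C1 + 16*c)^(1/4))
 v(c) = log(C1 + 16*c)/4


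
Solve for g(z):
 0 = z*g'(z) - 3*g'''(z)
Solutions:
 g(z) = C1 + Integral(C2*airyai(3^(2/3)*z/3) + C3*airybi(3^(2/3)*z/3), z)


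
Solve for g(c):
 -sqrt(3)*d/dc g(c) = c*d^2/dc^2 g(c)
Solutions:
 g(c) = C1 + C2*c^(1 - sqrt(3))


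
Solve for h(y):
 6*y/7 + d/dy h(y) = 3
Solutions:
 h(y) = C1 - 3*y^2/7 + 3*y


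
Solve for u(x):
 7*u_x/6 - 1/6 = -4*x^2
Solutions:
 u(x) = C1 - 8*x^3/7 + x/7


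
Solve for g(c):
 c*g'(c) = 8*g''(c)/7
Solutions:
 g(c) = C1 + C2*erfi(sqrt(7)*c/4)


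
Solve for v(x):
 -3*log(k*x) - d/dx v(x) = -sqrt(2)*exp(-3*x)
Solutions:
 v(x) = C1 - 3*x*log(k*x) + 3*x - sqrt(2)*exp(-3*x)/3


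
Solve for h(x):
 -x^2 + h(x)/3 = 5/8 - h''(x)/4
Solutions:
 h(x) = C1*sin(2*sqrt(3)*x/3) + C2*cos(2*sqrt(3)*x/3) + 3*x^2 - 21/8


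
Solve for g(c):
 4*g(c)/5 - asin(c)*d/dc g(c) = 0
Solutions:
 g(c) = C1*exp(4*Integral(1/asin(c), c)/5)


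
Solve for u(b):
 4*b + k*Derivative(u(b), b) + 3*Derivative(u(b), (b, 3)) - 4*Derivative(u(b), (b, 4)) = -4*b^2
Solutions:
 u(b) = C1 + C2*exp(b*(-(-8*k + sqrt((8*k + 1)^2 - 1) - 1)^(1/3) + 1 - 1/(-8*k + sqrt((8*k + 1)^2 - 1) - 1)^(1/3))/4) + C3*exp(b*((-8*k + sqrt((8*k + 1)^2 - 1) - 1)^(1/3) - sqrt(3)*I*(-8*k + sqrt((8*k + 1)^2 - 1) - 1)^(1/3) + 2 - 4/((-1 + sqrt(3)*I)*(-8*k + sqrt((8*k + 1)^2 - 1) - 1)^(1/3)))/8) + C4*exp(b*((-8*k + sqrt((8*k + 1)^2 - 1) - 1)^(1/3) + sqrt(3)*I*(-8*k + sqrt((8*k + 1)^2 - 1) - 1)^(1/3) + 2 + 4/((1 + sqrt(3)*I)*(-8*k + sqrt((8*k + 1)^2 - 1) - 1)^(1/3)))/8) - 4*b^3/(3*k) - 2*b^2/k + 24*b/k^2


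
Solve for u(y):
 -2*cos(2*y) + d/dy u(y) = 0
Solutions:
 u(y) = C1 + sin(2*y)


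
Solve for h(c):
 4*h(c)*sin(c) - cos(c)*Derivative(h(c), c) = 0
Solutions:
 h(c) = C1/cos(c)^4


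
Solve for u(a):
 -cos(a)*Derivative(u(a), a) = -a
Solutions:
 u(a) = C1 + Integral(a/cos(a), a)


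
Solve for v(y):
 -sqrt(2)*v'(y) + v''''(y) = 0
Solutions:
 v(y) = C1 + C4*exp(2^(1/6)*y) + (C2*sin(2^(1/6)*sqrt(3)*y/2) + C3*cos(2^(1/6)*sqrt(3)*y/2))*exp(-2^(1/6)*y/2)


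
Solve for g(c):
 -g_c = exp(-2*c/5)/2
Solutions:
 g(c) = C1 + 5*exp(-2*c/5)/4


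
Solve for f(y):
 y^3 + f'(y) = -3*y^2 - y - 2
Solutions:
 f(y) = C1 - y^4/4 - y^3 - y^2/2 - 2*y


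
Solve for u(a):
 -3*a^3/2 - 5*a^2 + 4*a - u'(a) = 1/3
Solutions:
 u(a) = C1 - 3*a^4/8 - 5*a^3/3 + 2*a^2 - a/3


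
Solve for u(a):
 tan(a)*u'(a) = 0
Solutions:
 u(a) = C1


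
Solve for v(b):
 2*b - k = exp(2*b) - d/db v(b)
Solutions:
 v(b) = C1 - b^2 + b*k + exp(2*b)/2


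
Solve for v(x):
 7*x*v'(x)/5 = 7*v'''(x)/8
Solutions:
 v(x) = C1 + Integral(C2*airyai(2*5^(2/3)*x/5) + C3*airybi(2*5^(2/3)*x/5), x)


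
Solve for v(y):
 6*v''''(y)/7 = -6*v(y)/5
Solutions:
 v(y) = (C1*sin(sqrt(2)*5^(3/4)*7^(1/4)*y/10) + C2*cos(sqrt(2)*5^(3/4)*7^(1/4)*y/10))*exp(-sqrt(2)*5^(3/4)*7^(1/4)*y/10) + (C3*sin(sqrt(2)*5^(3/4)*7^(1/4)*y/10) + C4*cos(sqrt(2)*5^(3/4)*7^(1/4)*y/10))*exp(sqrt(2)*5^(3/4)*7^(1/4)*y/10)


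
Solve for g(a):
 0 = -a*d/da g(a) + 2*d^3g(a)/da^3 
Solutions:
 g(a) = C1 + Integral(C2*airyai(2^(2/3)*a/2) + C3*airybi(2^(2/3)*a/2), a)


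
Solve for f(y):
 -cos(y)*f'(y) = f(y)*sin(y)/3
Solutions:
 f(y) = C1*cos(y)^(1/3)


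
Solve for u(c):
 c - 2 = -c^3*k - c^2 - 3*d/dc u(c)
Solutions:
 u(c) = C1 - c^4*k/12 - c^3/9 - c^2/6 + 2*c/3


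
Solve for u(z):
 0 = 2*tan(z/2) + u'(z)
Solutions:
 u(z) = C1 + 4*log(cos(z/2))


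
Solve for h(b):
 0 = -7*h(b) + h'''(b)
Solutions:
 h(b) = C3*exp(7^(1/3)*b) + (C1*sin(sqrt(3)*7^(1/3)*b/2) + C2*cos(sqrt(3)*7^(1/3)*b/2))*exp(-7^(1/3)*b/2)


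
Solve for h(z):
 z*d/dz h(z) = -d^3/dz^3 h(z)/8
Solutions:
 h(z) = C1 + Integral(C2*airyai(-2*z) + C3*airybi(-2*z), z)


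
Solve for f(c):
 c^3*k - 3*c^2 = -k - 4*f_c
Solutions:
 f(c) = C1 - c^4*k/16 + c^3/4 - c*k/4


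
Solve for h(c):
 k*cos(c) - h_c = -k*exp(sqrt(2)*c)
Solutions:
 h(c) = C1 + sqrt(2)*k*exp(sqrt(2)*c)/2 + k*sin(c)


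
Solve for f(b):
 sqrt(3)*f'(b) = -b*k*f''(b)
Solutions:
 f(b) = C1 + b^(((re(k) - sqrt(3))*re(k) + im(k)^2)/(re(k)^2 + im(k)^2))*(C2*sin(sqrt(3)*log(b)*Abs(im(k))/(re(k)^2 + im(k)^2)) + C3*cos(sqrt(3)*log(b)*im(k)/(re(k)^2 + im(k)^2)))


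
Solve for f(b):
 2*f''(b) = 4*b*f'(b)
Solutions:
 f(b) = C1 + C2*erfi(b)


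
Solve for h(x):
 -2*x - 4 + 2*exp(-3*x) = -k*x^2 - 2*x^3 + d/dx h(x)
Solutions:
 h(x) = C1 + k*x^3/3 + x^4/2 - x^2 - 4*x - 2*exp(-3*x)/3


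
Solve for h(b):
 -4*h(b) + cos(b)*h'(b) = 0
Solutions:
 h(b) = C1*(sin(b)^2 + 2*sin(b) + 1)/(sin(b)^2 - 2*sin(b) + 1)


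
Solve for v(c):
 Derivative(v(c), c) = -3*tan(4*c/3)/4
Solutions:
 v(c) = C1 + 9*log(cos(4*c/3))/16


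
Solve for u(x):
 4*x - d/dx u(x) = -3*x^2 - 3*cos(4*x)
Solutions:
 u(x) = C1 + x^3 + 2*x^2 + 3*sin(4*x)/4


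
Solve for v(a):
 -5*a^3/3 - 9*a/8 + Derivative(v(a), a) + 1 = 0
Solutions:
 v(a) = C1 + 5*a^4/12 + 9*a^2/16 - a


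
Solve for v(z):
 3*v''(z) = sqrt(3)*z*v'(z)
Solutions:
 v(z) = C1 + C2*erfi(sqrt(2)*3^(3/4)*z/6)


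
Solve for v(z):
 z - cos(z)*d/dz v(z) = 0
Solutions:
 v(z) = C1 + Integral(z/cos(z), z)


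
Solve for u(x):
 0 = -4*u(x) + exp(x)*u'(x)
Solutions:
 u(x) = C1*exp(-4*exp(-x))


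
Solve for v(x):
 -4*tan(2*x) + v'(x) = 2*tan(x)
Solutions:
 v(x) = C1 - 2*log(cos(x)) - 2*log(cos(2*x))


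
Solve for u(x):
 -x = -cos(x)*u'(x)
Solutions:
 u(x) = C1 + Integral(x/cos(x), x)


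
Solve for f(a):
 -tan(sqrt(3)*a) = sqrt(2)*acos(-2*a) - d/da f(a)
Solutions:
 f(a) = C1 + sqrt(2)*(a*acos(-2*a) + sqrt(1 - 4*a^2)/2) - sqrt(3)*log(cos(sqrt(3)*a))/3


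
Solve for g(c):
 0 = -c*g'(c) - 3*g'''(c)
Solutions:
 g(c) = C1 + Integral(C2*airyai(-3^(2/3)*c/3) + C3*airybi(-3^(2/3)*c/3), c)


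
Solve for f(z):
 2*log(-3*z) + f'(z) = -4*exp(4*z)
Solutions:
 f(z) = C1 - 2*z*log(-z) + 2*z*(1 - log(3)) - exp(4*z)


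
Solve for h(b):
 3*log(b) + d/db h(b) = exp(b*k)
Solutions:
 h(b) = C1 - 3*b*log(b) + 3*b + Piecewise((exp(b*k)/k, Ne(k, 0)), (b, True))


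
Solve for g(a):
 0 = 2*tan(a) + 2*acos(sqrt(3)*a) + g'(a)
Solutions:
 g(a) = C1 - 2*a*acos(sqrt(3)*a) + 2*sqrt(3)*sqrt(1 - 3*a^2)/3 + 2*log(cos(a))


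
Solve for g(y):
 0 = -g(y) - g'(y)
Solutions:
 g(y) = C1*exp(-y)


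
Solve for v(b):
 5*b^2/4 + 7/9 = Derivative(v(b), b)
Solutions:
 v(b) = C1 + 5*b^3/12 + 7*b/9


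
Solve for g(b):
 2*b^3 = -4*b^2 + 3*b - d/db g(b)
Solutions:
 g(b) = C1 - b^4/2 - 4*b^3/3 + 3*b^2/2


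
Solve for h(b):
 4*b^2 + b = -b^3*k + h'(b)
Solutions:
 h(b) = C1 + b^4*k/4 + 4*b^3/3 + b^2/2


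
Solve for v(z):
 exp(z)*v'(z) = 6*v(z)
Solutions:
 v(z) = C1*exp(-6*exp(-z))


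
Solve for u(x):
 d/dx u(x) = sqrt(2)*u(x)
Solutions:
 u(x) = C1*exp(sqrt(2)*x)


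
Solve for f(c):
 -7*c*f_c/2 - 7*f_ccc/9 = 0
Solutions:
 f(c) = C1 + Integral(C2*airyai(-6^(2/3)*c/2) + C3*airybi(-6^(2/3)*c/2), c)


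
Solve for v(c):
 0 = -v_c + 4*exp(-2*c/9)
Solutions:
 v(c) = C1 - 18*exp(-2*c/9)


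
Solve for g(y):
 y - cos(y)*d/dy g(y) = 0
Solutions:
 g(y) = C1 + Integral(y/cos(y), y)


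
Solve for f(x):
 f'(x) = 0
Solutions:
 f(x) = C1


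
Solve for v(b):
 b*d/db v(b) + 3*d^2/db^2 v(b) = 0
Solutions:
 v(b) = C1 + C2*erf(sqrt(6)*b/6)


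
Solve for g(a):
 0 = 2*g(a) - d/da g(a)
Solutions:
 g(a) = C1*exp(2*a)


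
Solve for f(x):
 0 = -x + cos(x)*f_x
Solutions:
 f(x) = C1 + Integral(x/cos(x), x)


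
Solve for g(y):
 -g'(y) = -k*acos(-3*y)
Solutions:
 g(y) = C1 + k*(y*acos(-3*y) + sqrt(1 - 9*y^2)/3)


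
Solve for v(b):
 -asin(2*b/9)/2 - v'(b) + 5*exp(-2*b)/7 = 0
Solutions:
 v(b) = C1 - b*asin(2*b/9)/2 - sqrt(81 - 4*b^2)/4 - 5*exp(-2*b)/14


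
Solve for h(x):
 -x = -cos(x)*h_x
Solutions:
 h(x) = C1 + Integral(x/cos(x), x)


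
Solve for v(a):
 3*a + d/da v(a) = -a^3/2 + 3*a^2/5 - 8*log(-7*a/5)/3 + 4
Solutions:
 v(a) = C1 - a^4/8 + a^3/5 - 3*a^2/2 - 8*a*log(-a)/3 + 4*a*(-2*log(7) + 2*log(5) + 5)/3


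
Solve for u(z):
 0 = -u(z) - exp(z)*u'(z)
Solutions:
 u(z) = C1*exp(exp(-z))


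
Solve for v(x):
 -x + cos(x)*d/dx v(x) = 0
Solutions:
 v(x) = C1 + Integral(x/cos(x), x)


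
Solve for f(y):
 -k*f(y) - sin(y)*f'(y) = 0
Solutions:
 f(y) = C1*exp(k*(-log(cos(y) - 1) + log(cos(y) + 1))/2)


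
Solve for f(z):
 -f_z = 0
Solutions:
 f(z) = C1


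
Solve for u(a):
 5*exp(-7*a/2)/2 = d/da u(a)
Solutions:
 u(a) = C1 - 5*exp(-7*a/2)/7


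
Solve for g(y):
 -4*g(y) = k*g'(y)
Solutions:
 g(y) = C1*exp(-4*y/k)


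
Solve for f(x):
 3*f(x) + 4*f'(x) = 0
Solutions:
 f(x) = C1*exp(-3*x/4)


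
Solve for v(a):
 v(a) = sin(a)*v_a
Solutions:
 v(a) = C1*sqrt(cos(a) - 1)/sqrt(cos(a) + 1)


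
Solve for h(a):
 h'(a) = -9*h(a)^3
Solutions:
 h(a) = -sqrt(2)*sqrt(-1/(C1 - 9*a))/2
 h(a) = sqrt(2)*sqrt(-1/(C1 - 9*a))/2


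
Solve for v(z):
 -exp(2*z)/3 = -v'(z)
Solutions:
 v(z) = C1 + exp(2*z)/6


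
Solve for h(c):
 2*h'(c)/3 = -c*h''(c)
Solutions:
 h(c) = C1 + C2*c^(1/3)


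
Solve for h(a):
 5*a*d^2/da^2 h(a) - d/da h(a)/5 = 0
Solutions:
 h(a) = C1 + C2*a^(26/25)


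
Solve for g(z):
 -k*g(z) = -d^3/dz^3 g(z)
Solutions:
 g(z) = C1*exp(k^(1/3)*z) + C2*exp(k^(1/3)*z*(-1 + sqrt(3)*I)/2) + C3*exp(-k^(1/3)*z*(1 + sqrt(3)*I)/2)


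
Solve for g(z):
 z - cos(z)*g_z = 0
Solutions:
 g(z) = C1 + Integral(z/cos(z), z)


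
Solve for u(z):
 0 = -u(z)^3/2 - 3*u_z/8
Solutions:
 u(z) = -sqrt(6)*sqrt(-1/(C1 - 4*z))/2
 u(z) = sqrt(6)*sqrt(-1/(C1 - 4*z))/2


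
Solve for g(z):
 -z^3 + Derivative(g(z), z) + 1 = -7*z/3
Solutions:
 g(z) = C1 + z^4/4 - 7*z^2/6 - z


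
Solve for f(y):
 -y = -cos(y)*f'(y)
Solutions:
 f(y) = C1 + Integral(y/cos(y), y)


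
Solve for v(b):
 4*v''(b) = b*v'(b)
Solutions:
 v(b) = C1 + C2*erfi(sqrt(2)*b/4)


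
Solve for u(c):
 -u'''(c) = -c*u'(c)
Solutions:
 u(c) = C1 + Integral(C2*airyai(c) + C3*airybi(c), c)


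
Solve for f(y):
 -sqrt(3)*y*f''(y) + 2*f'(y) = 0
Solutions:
 f(y) = C1 + C2*y^(1 + 2*sqrt(3)/3)


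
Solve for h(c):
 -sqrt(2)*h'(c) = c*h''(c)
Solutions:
 h(c) = C1 + C2*c^(1 - sqrt(2))


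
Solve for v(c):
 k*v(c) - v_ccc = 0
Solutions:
 v(c) = C1*exp(c*k^(1/3)) + C2*exp(c*k^(1/3)*(-1 + sqrt(3)*I)/2) + C3*exp(-c*k^(1/3)*(1 + sqrt(3)*I)/2)


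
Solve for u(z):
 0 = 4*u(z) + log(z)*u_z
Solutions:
 u(z) = C1*exp(-4*li(z))


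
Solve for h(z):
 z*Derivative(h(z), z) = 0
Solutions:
 h(z) = C1


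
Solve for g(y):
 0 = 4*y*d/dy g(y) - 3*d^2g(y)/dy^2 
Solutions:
 g(y) = C1 + C2*erfi(sqrt(6)*y/3)


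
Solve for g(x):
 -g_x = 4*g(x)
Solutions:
 g(x) = C1*exp(-4*x)


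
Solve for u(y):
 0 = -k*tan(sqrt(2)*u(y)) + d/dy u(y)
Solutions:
 u(y) = sqrt(2)*(pi - asin(C1*exp(sqrt(2)*k*y)))/2
 u(y) = sqrt(2)*asin(C1*exp(sqrt(2)*k*y))/2


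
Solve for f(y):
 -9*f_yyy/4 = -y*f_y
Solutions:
 f(y) = C1 + Integral(C2*airyai(2^(2/3)*3^(1/3)*y/3) + C3*airybi(2^(2/3)*3^(1/3)*y/3), y)


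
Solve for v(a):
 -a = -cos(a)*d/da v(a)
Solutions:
 v(a) = C1 + Integral(a/cos(a), a)


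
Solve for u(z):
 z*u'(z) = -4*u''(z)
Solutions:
 u(z) = C1 + C2*erf(sqrt(2)*z/4)


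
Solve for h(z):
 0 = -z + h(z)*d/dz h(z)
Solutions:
 h(z) = -sqrt(C1 + z^2)
 h(z) = sqrt(C1 + z^2)


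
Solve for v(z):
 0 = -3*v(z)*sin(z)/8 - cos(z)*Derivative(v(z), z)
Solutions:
 v(z) = C1*cos(z)^(3/8)


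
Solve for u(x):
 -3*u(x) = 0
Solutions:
 u(x) = 0


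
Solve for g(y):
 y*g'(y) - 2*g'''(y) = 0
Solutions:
 g(y) = C1 + Integral(C2*airyai(2^(2/3)*y/2) + C3*airybi(2^(2/3)*y/2), y)


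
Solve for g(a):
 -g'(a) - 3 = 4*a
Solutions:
 g(a) = C1 - 2*a^2 - 3*a


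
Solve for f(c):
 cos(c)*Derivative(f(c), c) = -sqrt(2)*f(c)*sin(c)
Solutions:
 f(c) = C1*cos(c)^(sqrt(2))


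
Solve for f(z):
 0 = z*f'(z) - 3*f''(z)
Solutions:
 f(z) = C1 + C2*erfi(sqrt(6)*z/6)


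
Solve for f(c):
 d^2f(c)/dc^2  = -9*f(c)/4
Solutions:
 f(c) = C1*sin(3*c/2) + C2*cos(3*c/2)


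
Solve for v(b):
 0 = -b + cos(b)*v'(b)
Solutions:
 v(b) = C1 + Integral(b/cos(b), b)


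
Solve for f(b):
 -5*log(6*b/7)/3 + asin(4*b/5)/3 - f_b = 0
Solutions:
 f(b) = C1 - 5*b*log(b)/3 + b*asin(4*b/5)/3 - 5*b*log(6)/3 + 5*b/3 + 5*b*log(7)/3 + sqrt(25 - 16*b^2)/12


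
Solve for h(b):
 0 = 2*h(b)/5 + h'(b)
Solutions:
 h(b) = C1*exp(-2*b/5)


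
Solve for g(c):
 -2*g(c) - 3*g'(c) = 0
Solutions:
 g(c) = C1*exp(-2*c/3)


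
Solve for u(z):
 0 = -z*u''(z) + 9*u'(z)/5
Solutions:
 u(z) = C1 + C2*z^(14/5)


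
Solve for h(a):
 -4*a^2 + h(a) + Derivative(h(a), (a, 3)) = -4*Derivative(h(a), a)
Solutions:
 h(a) = C1*exp(6^(1/3)*a*(-8*3^(1/3)/(9 + sqrt(849))^(1/3) + 2^(1/3)*(9 + sqrt(849))^(1/3))/12)*sin(2^(1/3)*3^(1/6)*a*(2/(9 + sqrt(849))^(1/3) + 2^(1/3)*3^(2/3)*(9 + sqrt(849))^(1/3)/12)) + C2*exp(6^(1/3)*a*(-8*3^(1/3)/(9 + sqrt(849))^(1/3) + 2^(1/3)*(9 + sqrt(849))^(1/3))/12)*cos(2^(1/3)*3^(1/6)*a*(2/(9 + sqrt(849))^(1/3) + 2^(1/3)*3^(2/3)*(9 + sqrt(849))^(1/3)/12)) + C3*exp(-6^(1/3)*a*(-8*3^(1/3)/(9 + sqrt(849))^(1/3) + 2^(1/3)*(9 + sqrt(849))^(1/3))/6) + 4*a^2 - 32*a + 128


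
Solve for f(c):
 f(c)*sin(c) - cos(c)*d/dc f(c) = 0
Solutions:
 f(c) = C1/cos(c)


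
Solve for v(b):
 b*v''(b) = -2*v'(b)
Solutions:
 v(b) = C1 + C2/b


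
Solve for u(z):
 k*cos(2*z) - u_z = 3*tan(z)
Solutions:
 u(z) = C1 + k*sin(2*z)/2 + 3*log(cos(z))


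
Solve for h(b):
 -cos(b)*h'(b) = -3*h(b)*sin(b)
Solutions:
 h(b) = C1/cos(b)^3


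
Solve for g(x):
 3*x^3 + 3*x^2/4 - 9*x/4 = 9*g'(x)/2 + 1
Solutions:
 g(x) = C1 + x^4/6 + x^3/18 - x^2/4 - 2*x/9


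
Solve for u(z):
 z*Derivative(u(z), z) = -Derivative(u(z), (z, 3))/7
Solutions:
 u(z) = C1 + Integral(C2*airyai(-7^(1/3)*z) + C3*airybi(-7^(1/3)*z), z)


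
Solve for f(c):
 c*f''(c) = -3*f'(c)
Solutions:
 f(c) = C1 + C2/c^2


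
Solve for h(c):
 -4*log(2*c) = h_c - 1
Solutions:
 h(c) = C1 - 4*c*log(c) - c*log(16) + 5*c


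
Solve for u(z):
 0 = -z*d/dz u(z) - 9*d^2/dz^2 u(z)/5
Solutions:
 u(z) = C1 + C2*erf(sqrt(10)*z/6)


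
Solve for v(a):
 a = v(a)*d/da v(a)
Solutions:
 v(a) = -sqrt(C1 + a^2)
 v(a) = sqrt(C1 + a^2)


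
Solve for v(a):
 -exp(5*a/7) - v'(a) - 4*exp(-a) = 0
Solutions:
 v(a) = C1 - 7*exp(5*a/7)/5 + 4*exp(-a)


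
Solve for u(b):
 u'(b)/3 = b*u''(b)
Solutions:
 u(b) = C1 + C2*b^(4/3)


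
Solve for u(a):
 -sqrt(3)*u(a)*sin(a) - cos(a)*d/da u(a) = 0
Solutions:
 u(a) = C1*cos(a)^(sqrt(3))


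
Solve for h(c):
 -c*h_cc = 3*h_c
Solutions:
 h(c) = C1 + C2/c^2


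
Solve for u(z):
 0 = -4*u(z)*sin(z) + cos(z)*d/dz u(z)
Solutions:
 u(z) = C1/cos(z)^4


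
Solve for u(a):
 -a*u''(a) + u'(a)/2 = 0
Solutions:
 u(a) = C1 + C2*a^(3/2)


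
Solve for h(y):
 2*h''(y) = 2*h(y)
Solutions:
 h(y) = C1*exp(-y) + C2*exp(y)


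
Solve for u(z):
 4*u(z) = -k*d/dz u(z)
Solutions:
 u(z) = C1*exp(-4*z/k)


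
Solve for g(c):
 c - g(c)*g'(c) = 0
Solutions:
 g(c) = -sqrt(C1 + c^2)
 g(c) = sqrt(C1 + c^2)


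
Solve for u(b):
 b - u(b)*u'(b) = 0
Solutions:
 u(b) = -sqrt(C1 + b^2)
 u(b) = sqrt(C1 + b^2)


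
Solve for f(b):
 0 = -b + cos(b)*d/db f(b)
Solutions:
 f(b) = C1 + Integral(b/cos(b), b)


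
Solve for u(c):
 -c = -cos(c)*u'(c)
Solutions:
 u(c) = C1 + Integral(c/cos(c), c)


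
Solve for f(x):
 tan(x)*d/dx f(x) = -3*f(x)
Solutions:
 f(x) = C1/sin(x)^3


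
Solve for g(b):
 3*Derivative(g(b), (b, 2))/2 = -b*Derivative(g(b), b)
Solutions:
 g(b) = C1 + C2*erf(sqrt(3)*b/3)


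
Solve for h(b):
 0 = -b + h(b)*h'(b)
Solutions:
 h(b) = -sqrt(C1 + b^2)
 h(b) = sqrt(C1 + b^2)


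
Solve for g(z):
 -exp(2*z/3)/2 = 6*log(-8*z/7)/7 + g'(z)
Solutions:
 g(z) = C1 - 6*z*log(-z)/7 + 6*z*(-3*log(2) + 1 + log(7))/7 - 3*exp(2*z/3)/4


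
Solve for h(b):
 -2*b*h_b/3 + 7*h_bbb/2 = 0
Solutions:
 h(b) = C1 + Integral(C2*airyai(42^(2/3)*b/21) + C3*airybi(42^(2/3)*b/21), b)


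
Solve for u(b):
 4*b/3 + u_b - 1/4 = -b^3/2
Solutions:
 u(b) = C1 - b^4/8 - 2*b^2/3 + b/4


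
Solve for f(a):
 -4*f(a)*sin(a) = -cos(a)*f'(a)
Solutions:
 f(a) = C1/cos(a)^4


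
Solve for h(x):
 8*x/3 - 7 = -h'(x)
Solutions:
 h(x) = C1 - 4*x^2/3 + 7*x


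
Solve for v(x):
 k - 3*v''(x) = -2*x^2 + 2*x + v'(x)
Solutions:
 v(x) = C1 + C2*exp(-x/3) + k*x + 2*x^3/3 - 7*x^2 + 42*x


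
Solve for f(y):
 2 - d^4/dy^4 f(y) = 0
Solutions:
 f(y) = C1 + C2*y + C3*y^2 + C4*y^3 + y^4/12


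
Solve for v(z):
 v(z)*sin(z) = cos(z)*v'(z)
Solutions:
 v(z) = C1/cos(z)


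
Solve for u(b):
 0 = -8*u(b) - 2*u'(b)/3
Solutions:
 u(b) = C1*exp(-12*b)


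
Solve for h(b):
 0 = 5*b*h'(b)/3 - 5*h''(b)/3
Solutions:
 h(b) = C1 + C2*erfi(sqrt(2)*b/2)


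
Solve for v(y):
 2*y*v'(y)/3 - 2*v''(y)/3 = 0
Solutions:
 v(y) = C1 + C2*erfi(sqrt(2)*y/2)


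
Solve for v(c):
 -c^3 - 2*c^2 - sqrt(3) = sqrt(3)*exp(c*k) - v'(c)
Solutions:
 v(c) = C1 + c^4/4 + 2*c^3/3 + sqrt(3)*c + sqrt(3)*exp(c*k)/k


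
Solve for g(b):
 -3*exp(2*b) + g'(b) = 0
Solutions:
 g(b) = C1 + 3*exp(2*b)/2


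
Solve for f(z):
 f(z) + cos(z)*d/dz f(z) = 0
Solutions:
 f(z) = C1*sqrt(sin(z) - 1)/sqrt(sin(z) + 1)


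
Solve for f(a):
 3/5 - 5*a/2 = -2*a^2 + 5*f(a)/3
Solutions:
 f(a) = 6*a^2/5 - 3*a/2 + 9/25


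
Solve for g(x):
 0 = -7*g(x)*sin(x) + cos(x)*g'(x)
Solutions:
 g(x) = C1/cos(x)^7


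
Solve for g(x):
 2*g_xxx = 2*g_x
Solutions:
 g(x) = C1 + C2*exp(-x) + C3*exp(x)


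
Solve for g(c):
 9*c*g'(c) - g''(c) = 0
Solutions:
 g(c) = C1 + C2*erfi(3*sqrt(2)*c/2)


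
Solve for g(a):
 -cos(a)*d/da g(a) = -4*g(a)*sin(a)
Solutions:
 g(a) = C1/cos(a)^4


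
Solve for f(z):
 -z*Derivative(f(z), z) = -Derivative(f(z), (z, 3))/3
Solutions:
 f(z) = C1 + Integral(C2*airyai(3^(1/3)*z) + C3*airybi(3^(1/3)*z), z)


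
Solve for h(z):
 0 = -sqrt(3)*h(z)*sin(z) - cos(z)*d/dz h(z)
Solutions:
 h(z) = C1*cos(z)^(sqrt(3))


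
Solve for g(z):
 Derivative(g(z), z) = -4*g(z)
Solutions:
 g(z) = C1*exp(-4*z)


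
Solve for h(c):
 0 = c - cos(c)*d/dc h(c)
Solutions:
 h(c) = C1 + Integral(c/cos(c), c)


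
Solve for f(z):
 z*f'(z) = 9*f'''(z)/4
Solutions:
 f(z) = C1 + Integral(C2*airyai(2^(2/3)*3^(1/3)*z/3) + C3*airybi(2^(2/3)*3^(1/3)*z/3), z)


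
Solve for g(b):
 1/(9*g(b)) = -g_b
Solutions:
 g(b) = -sqrt(C1 - 2*b)/3
 g(b) = sqrt(C1 - 2*b)/3


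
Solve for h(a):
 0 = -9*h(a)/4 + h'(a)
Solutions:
 h(a) = C1*exp(9*a/4)


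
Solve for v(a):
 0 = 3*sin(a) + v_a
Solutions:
 v(a) = C1 + 3*cos(a)


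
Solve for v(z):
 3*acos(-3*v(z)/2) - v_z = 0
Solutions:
 Integral(1/acos(-3*_y/2), (_y, v(z))) = C1 + 3*z


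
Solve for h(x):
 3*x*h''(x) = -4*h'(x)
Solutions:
 h(x) = C1 + C2/x^(1/3)


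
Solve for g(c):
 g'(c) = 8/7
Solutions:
 g(c) = C1 + 8*c/7


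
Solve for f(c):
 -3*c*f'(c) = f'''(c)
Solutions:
 f(c) = C1 + Integral(C2*airyai(-3^(1/3)*c) + C3*airybi(-3^(1/3)*c), c)


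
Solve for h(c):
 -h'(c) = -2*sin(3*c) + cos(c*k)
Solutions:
 h(c) = C1 - 2*cos(3*c)/3 - sin(c*k)/k


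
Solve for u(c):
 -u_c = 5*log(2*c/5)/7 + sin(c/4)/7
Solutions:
 u(c) = C1 - 5*c*log(c)/7 - 5*c*log(2)/7 + 5*c/7 + 5*c*log(5)/7 + 4*cos(c/4)/7


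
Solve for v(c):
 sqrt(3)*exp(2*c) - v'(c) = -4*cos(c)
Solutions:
 v(c) = C1 + sqrt(3)*exp(2*c)/2 + 4*sin(c)


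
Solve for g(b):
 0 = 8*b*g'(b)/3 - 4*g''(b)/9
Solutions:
 g(b) = C1 + C2*erfi(sqrt(3)*b)


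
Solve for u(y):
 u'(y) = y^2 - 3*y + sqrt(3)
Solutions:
 u(y) = C1 + y^3/3 - 3*y^2/2 + sqrt(3)*y


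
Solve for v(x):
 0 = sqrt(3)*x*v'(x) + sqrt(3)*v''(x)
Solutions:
 v(x) = C1 + C2*erf(sqrt(2)*x/2)


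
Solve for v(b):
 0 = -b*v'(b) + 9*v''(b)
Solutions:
 v(b) = C1 + C2*erfi(sqrt(2)*b/6)


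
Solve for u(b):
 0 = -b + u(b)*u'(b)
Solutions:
 u(b) = -sqrt(C1 + b^2)
 u(b) = sqrt(C1 + b^2)


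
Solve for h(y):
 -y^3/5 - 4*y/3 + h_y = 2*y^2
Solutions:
 h(y) = C1 + y^4/20 + 2*y^3/3 + 2*y^2/3


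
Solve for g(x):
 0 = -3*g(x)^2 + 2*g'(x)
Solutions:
 g(x) = -2/(C1 + 3*x)


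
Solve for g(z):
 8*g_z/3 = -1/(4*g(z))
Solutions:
 g(z) = -sqrt(C1 - 3*z)/4
 g(z) = sqrt(C1 - 3*z)/4


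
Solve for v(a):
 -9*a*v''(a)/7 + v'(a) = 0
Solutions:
 v(a) = C1 + C2*a^(16/9)


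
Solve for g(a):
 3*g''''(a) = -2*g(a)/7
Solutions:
 g(a) = (C1*sin(42^(3/4)*a/42) + C2*cos(42^(3/4)*a/42))*exp(-42^(3/4)*a/42) + (C3*sin(42^(3/4)*a/42) + C4*cos(42^(3/4)*a/42))*exp(42^(3/4)*a/42)


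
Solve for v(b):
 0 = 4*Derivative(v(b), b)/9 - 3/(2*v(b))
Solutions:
 v(b) = -sqrt(C1 + 27*b)/2
 v(b) = sqrt(C1 + 27*b)/2


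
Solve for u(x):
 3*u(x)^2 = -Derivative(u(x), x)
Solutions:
 u(x) = 1/(C1 + 3*x)


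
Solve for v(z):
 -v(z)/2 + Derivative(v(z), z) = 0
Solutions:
 v(z) = C1*exp(z/2)


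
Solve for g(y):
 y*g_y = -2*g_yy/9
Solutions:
 g(y) = C1 + C2*erf(3*y/2)


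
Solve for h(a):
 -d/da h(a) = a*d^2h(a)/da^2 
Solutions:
 h(a) = C1 + C2*log(a)


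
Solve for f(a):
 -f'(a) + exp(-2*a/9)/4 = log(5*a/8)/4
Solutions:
 f(a) = C1 - a*log(a)/4 + a*(-log(5) + 1 + 3*log(2))/4 - 9*exp(-2*a/9)/8


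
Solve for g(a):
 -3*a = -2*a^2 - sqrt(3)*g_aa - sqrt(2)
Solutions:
 g(a) = C1 + C2*a - sqrt(3)*a^4/18 + sqrt(3)*a^3/6 - sqrt(6)*a^2/6


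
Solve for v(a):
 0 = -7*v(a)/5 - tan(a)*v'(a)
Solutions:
 v(a) = C1/sin(a)^(7/5)


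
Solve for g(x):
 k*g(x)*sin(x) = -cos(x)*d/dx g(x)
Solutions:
 g(x) = C1*exp(k*log(cos(x)))


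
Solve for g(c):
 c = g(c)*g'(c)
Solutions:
 g(c) = -sqrt(C1 + c^2)
 g(c) = sqrt(C1 + c^2)


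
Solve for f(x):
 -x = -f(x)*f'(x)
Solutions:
 f(x) = -sqrt(C1 + x^2)
 f(x) = sqrt(C1 + x^2)


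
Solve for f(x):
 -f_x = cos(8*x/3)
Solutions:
 f(x) = C1 - 3*sin(8*x/3)/8


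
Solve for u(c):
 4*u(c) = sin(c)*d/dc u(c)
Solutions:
 u(c) = C1*(cos(c)^2 - 2*cos(c) + 1)/(cos(c)^2 + 2*cos(c) + 1)


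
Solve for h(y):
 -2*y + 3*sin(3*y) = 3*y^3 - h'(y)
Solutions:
 h(y) = C1 + 3*y^4/4 + y^2 + cos(3*y)


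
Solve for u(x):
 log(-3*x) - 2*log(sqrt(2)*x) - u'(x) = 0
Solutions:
 u(x) = C1 - x*log(x) + x*(-log(2) + 1 + log(3) + I*pi)


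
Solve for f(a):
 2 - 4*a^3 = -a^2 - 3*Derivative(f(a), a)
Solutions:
 f(a) = C1 + a^4/3 - a^3/9 - 2*a/3


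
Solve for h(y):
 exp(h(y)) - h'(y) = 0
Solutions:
 h(y) = log(-1/(C1 + y))


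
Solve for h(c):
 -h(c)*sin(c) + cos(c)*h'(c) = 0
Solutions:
 h(c) = C1/cos(c)


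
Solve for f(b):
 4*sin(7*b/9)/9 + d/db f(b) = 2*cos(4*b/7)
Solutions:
 f(b) = C1 + 7*sin(4*b/7)/2 + 4*cos(7*b/9)/7


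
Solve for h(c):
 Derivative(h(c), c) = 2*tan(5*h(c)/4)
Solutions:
 h(c) = -4*asin(C1*exp(5*c/2))/5 + 4*pi/5
 h(c) = 4*asin(C1*exp(5*c/2))/5


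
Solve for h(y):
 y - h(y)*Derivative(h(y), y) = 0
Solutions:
 h(y) = -sqrt(C1 + y^2)
 h(y) = sqrt(C1 + y^2)


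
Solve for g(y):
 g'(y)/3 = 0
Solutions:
 g(y) = C1


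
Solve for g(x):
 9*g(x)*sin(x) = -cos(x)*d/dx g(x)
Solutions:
 g(x) = C1*cos(x)^9


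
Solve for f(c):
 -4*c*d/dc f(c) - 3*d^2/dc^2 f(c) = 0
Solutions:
 f(c) = C1 + C2*erf(sqrt(6)*c/3)


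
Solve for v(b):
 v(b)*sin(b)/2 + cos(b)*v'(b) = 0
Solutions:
 v(b) = C1*sqrt(cos(b))


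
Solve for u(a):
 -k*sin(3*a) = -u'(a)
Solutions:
 u(a) = C1 - k*cos(3*a)/3


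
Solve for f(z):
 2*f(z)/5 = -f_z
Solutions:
 f(z) = C1*exp(-2*z/5)


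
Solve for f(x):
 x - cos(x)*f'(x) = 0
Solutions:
 f(x) = C1 + Integral(x/cos(x), x)


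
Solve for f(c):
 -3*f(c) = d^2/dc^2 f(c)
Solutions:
 f(c) = C1*sin(sqrt(3)*c) + C2*cos(sqrt(3)*c)


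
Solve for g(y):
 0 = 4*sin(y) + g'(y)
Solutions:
 g(y) = C1 + 4*cos(y)


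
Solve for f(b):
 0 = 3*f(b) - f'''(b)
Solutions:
 f(b) = C3*exp(3^(1/3)*b) + (C1*sin(3^(5/6)*b/2) + C2*cos(3^(5/6)*b/2))*exp(-3^(1/3)*b/2)


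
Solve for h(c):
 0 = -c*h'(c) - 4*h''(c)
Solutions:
 h(c) = C1 + C2*erf(sqrt(2)*c/4)


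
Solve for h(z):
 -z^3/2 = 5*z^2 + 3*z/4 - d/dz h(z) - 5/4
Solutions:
 h(z) = C1 + z^4/8 + 5*z^3/3 + 3*z^2/8 - 5*z/4


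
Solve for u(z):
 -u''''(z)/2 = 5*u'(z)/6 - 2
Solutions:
 u(z) = C1 + C4*exp(-3^(2/3)*5^(1/3)*z/3) + 12*z/5 + (C2*sin(3^(1/6)*5^(1/3)*z/2) + C3*cos(3^(1/6)*5^(1/3)*z/2))*exp(3^(2/3)*5^(1/3)*z/6)


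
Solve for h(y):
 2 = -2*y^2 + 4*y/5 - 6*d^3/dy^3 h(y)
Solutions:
 h(y) = C1 + C2*y + C3*y^2 - y^5/180 + y^4/180 - y^3/18


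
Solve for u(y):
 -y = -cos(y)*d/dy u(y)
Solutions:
 u(y) = C1 + Integral(y/cos(y), y)


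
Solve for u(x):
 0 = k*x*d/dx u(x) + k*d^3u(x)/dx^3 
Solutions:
 u(x) = C1 + Integral(C2*airyai(-x) + C3*airybi(-x), x)


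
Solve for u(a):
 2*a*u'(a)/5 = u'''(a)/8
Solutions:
 u(a) = C1 + Integral(C2*airyai(2*2^(1/3)*5^(2/3)*a/5) + C3*airybi(2*2^(1/3)*5^(2/3)*a/5), a)


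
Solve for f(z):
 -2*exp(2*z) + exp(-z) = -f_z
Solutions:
 f(z) = C1 + exp(2*z) + exp(-z)


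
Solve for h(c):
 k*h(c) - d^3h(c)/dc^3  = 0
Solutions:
 h(c) = C1*exp(c*k^(1/3)) + C2*exp(c*k^(1/3)*(-1 + sqrt(3)*I)/2) + C3*exp(-c*k^(1/3)*(1 + sqrt(3)*I)/2)


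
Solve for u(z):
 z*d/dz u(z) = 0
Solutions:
 u(z) = C1


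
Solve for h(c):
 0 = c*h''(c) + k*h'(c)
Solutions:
 h(c) = C1 + c^(1 - re(k))*(C2*sin(log(c)*Abs(im(k))) + C3*cos(log(c)*im(k)))


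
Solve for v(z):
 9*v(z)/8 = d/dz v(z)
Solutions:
 v(z) = C1*exp(9*z/8)


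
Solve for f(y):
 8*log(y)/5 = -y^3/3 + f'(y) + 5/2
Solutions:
 f(y) = C1 + y^4/12 + 8*y*log(y)/5 - 41*y/10


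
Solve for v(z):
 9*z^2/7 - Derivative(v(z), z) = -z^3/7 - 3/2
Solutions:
 v(z) = C1 + z^4/28 + 3*z^3/7 + 3*z/2


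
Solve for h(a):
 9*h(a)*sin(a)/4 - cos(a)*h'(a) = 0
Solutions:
 h(a) = C1/cos(a)^(9/4)


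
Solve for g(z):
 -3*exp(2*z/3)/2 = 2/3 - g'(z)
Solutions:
 g(z) = C1 + 2*z/3 + 9*exp(2*z/3)/4


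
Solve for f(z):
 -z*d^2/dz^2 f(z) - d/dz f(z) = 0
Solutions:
 f(z) = C1 + C2*log(z)


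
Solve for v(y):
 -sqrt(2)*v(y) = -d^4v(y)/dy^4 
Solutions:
 v(y) = C1*exp(-2^(1/8)*y) + C2*exp(2^(1/8)*y) + C3*sin(2^(1/8)*y) + C4*cos(2^(1/8)*y)


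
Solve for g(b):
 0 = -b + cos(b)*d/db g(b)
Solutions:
 g(b) = C1 + Integral(b/cos(b), b)


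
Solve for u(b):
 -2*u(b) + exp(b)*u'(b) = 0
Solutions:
 u(b) = C1*exp(-2*exp(-b))


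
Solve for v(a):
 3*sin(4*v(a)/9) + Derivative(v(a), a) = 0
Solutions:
 3*a + 9*log(cos(4*v(a)/9) - 1)/8 - 9*log(cos(4*v(a)/9) + 1)/8 = C1


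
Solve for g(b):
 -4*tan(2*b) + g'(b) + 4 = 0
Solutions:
 g(b) = C1 - 4*b - 2*log(cos(2*b))


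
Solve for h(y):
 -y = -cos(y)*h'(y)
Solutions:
 h(y) = C1 + Integral(y/cos(y), y)


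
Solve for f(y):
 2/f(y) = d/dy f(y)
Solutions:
 f(y) = -sqrt(C1 + 4*y)
 f(y) = sqrt(C1 + 4*y)


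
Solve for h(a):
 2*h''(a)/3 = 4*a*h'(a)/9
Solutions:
 h(a) = C1 + C2*erfi(sqrt(3)*a/3)


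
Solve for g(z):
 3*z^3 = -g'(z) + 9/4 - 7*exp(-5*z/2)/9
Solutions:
 g(z) = C1 - 3*z^4/4 + 9*z/4 + 14*exp(-5*z/2)/45


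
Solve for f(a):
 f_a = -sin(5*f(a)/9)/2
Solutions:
 a/2 + 9*log(cos(5*f(a)/9) - 1)/10 - 9*log(cos(5*f(a)/9) + 1)/10 = C1


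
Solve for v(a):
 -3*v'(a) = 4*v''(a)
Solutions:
 v(a) = C1 + C2*exp(-3*a/4)


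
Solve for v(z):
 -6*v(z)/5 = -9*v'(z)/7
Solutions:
 v(z) = C1*exp(14*z/15)


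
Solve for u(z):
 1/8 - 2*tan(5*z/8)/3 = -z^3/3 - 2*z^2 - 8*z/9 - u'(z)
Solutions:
 u(z) = C1 - z^4/12 - 2*z^3/3 - 4*z^2/9 - z/8 - 16*log(cos(5*z/8))/15


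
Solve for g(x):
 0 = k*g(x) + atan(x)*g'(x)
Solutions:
 g(x) = C1*exp(-k*Integral(1/atan(x), x))


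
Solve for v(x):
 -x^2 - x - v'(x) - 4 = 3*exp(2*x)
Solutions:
 v(x) = C1 - x^3/3 - x^2/2 - 4*x - 3*exp(2*x)/2


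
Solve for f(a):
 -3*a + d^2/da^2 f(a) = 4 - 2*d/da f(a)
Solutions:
 f(a) = C1 + C2*exp(-2*a) + 3*a^2/4 + 5*a/4


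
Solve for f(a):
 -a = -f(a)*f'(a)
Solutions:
 f(a) = -sqrt(C1 + a^2)
 f(a) = sqrt(C1 + a^2)


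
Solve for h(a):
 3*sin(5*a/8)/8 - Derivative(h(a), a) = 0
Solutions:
 h(a) = C1 - 3*cos(5*a/8)/5


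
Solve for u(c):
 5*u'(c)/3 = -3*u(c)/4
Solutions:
 u(c) = C1*exp(-9*c/20)


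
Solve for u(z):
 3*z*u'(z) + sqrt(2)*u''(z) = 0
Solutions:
 u(z) = C1 + C2*erf(2^(1/4)*sqrt(3)*z/2)


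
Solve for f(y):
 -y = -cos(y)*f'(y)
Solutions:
 f(y) = C1 + Integral(y/cos(y), y)


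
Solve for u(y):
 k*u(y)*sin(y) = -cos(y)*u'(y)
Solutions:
 u(y) = C1*exp(k*log(cos(y)))


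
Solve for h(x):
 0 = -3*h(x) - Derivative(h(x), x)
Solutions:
 h(x) = C1*exp(-3*x)


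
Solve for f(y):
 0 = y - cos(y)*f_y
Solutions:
 f(y) = C1 + Integral(y/cos(y), y)


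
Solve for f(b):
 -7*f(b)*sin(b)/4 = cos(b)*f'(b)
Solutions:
 f(b) = C1*cos(b)^(7/4)


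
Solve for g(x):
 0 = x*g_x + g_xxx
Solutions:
 g(x) = C1 + Integral(C2*airyai(-x) + C3*airybi(-x), x)


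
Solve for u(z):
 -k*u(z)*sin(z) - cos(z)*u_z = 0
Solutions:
 u(z) = C1*exp(k*log(cos(z)))


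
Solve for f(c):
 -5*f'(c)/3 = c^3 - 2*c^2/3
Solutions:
 f(c) = C1 - 3*c^4/20 + 2*c^3/15


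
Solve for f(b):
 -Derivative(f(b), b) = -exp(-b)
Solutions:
 f(b) = C1 - exp(-b)


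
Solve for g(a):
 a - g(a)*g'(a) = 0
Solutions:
 g(a) = -sqrt(C1 + a^2)
 g(a) = sqrt(C1 + a^2)


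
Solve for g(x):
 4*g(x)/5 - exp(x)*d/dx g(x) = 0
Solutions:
 g(x) = C1*exp(-4*exp(-x)/5)


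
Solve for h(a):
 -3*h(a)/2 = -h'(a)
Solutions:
 h(a) = C1*exp(3*a/2)


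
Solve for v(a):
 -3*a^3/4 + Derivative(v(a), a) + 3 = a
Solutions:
 v(a) = C1 + 3*a^4/16 + a^2/2 - 3*a


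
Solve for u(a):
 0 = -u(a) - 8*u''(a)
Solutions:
 u(a) = C1*sin(sqrt(2)*a/4) + C2*cos(sqrt(2)*a/4)


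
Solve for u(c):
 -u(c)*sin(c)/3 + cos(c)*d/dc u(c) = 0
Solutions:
 u(c) = C1/cos(c)^(1/3)


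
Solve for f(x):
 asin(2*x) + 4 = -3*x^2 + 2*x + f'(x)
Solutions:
 f(x) = C1 + x^3 - x^2 + x*asin(2*x) + 4*x + sqrt(1 - 4*x^2)/2


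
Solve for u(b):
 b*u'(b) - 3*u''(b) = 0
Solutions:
 u(b) = C1 + C2*erfi(sqrt(6)*b/6)


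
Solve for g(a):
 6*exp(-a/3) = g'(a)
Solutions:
 g(a) = C1 - 18*exp(-a/3)


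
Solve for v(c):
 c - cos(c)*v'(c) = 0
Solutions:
 v(c) = C1 + Integral(c/cos(c), c)


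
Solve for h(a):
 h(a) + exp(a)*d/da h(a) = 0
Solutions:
 h(a) = C1*exp(exp(-a))
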